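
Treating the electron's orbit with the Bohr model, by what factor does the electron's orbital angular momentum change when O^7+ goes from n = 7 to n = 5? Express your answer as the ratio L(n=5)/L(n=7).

5/7

L = nℏ depends only on n, so L ∝ n.
L(n=5)/L(n=7) = (5/7)^1 = 5/7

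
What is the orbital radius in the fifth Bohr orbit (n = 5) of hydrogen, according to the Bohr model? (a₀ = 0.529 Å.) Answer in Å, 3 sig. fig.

13.2 Å

r_n = n²a₀/Z = 5² × 0.529 / 1
    = 25 × 0.529 / 1 = 13.2 Å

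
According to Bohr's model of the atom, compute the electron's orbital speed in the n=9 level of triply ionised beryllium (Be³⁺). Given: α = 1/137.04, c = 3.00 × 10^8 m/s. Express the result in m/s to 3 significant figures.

9.73 × 10^5 m/s

v_n = Zαc/n = 4 × 0.00730 × 3.00 × 10^8 / 9
    = 9.73 × 10^5 m/s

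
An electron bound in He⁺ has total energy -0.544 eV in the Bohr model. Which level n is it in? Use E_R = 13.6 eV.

E_n = −E_R Z²/n² ⇒ n² = E_R Z²/(−E_n) = 13.6 × 2² / 0.544 ≈ 100.00
n = 10

10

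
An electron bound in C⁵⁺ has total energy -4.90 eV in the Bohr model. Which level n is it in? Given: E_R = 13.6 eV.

E_n = −E_R Z²/n² ⇒ n² = E_R Z²/(−E_n) = 13.6 × 6² / 4.90 ≈ 99.92
n = 10

10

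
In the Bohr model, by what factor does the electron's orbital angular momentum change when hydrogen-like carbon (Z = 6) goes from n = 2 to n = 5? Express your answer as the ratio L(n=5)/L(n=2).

5/2

L = nℏ depends only on n, so L ∝ n.
L(n=5)/L(n=2) = (5/2)^1 = 5/2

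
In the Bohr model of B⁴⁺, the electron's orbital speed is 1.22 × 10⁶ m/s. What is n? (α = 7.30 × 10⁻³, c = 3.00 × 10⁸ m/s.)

v_n = Zαc/n ⇒ n = Zαc/v = 5 × 0.00730 × 3.00 × 10⁸ / 1.22 × 10⁶ ≈ 8.98
n = 9

9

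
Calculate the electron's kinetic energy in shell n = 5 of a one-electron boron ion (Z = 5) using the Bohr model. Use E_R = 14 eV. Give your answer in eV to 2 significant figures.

For a Coulomb orbit the virial theorem gives K = −E_n.
E_n = −E_R·Z²/n², so K = E_R·Z²/n² = 14 × 5²/5² = 14 eV

14 eV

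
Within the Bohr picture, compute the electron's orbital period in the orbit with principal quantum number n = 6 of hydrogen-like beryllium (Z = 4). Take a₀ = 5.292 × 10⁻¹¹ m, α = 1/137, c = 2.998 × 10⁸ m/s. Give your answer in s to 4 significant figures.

r = n²a₀/Z = 6²·5.292 × 10⁻¹¹/4 = 4.763 × 10⁻¹⁰ m
v = Zαc/n = 4·0.007299·2.998 × 10⁸/6 = 1.459 × 10⁶ m/s
T = 2πr/v = 2.051 × 10⁻¹⁵ s

2.051 × 10⁻¹⁵ s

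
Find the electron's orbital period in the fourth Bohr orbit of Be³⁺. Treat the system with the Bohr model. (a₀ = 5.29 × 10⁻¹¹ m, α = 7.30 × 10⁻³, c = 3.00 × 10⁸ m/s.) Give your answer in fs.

r = n²a₀/Z = 4²·5.29 × 10⁻¹¹/4 = 2.12 × 10⁻¹⁰ m
v = Zαc/n = 4·0.00730·3.00 × 10⁸/4 = 2.19 × 10⁶ m/s
T = 2πr/v = 6.07 × 10⁻¹⁶ s = 0.607 fs

0.607 fs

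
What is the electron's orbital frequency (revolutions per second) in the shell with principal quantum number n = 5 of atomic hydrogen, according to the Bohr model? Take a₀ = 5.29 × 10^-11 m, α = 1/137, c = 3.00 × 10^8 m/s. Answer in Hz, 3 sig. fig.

5.27 × 10^13 Hz

r = n²a₀/Z = 1.32 × 10^-9 m, v = Zαc/n = 4.38 × 10^5 m/s
f = v/(2πr) = 5.27 × 10^13 Hz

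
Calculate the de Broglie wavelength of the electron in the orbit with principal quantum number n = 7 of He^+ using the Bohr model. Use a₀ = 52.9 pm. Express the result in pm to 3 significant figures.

1160 pm

The Bohr quantisation condition is nλ = 2πr_n.
r_n = n²a₀/Z = 1300 pm
λ = 2πr_n/n = 2π·1300/7 = 1160 pm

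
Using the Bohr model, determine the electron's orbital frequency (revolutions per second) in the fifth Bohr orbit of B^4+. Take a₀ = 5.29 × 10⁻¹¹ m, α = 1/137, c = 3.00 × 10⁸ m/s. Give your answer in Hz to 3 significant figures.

1.32 × 10¹⁵ Hz

r = n²a₀/Z = 2.64 × 10⁻¹⁰ m, v = Zαc/n = 2.19 × 10⁶ m/s
f = v/(2πr) = 1.32 × 10¹⁵ Hz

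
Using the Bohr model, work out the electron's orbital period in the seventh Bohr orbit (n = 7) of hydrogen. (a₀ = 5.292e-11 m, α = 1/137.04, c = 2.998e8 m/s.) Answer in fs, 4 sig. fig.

52.13 fs

r = n²a₀/Z = 7²·5.292e-11/1 = 2.593e-9 m
v = Zαc/n = 1·0.007297·2.998e8/7 = 3.125e5 m/s
T = 2πr/v = 5.213e-14 s = 52.13 fs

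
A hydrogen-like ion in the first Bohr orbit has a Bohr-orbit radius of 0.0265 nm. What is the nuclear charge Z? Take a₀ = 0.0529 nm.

2

r_n = n²a₀/Z ⇒ Z = n²a₀/r = 1² × 0.0529 / 0.0265 ≈ 2.00
Z = 2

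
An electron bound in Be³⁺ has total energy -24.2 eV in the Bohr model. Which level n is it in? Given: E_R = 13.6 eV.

E_n = −E_R Z²/n² ⇒ n² = E_R Z²/(−E_n) = 13.6 × 4² / 24.2 ≈ 8.99
n = 3

3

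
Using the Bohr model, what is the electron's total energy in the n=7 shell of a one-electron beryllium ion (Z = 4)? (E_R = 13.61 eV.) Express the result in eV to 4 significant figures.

E_n = −E_R·Z²/n² = −13.61 × 4²/7² = -4.444 eV

-4.444 eV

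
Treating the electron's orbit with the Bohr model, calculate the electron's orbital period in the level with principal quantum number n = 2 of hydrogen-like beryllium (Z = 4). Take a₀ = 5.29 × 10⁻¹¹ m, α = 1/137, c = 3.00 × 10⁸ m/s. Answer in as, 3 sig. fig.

75.9 as

r = n²a₀/Z = 2²·5.29 × 10⁻¹¹/4 = 5.29 × 10⁻¹¹ m
v = Zαc/n = 4·0.00730·3.00 × 10⁸/2 = 4.38 × 10⁶ m/s
T = 2πr/v = 7.59 × 10⁻¹⁷ s = 75.9 as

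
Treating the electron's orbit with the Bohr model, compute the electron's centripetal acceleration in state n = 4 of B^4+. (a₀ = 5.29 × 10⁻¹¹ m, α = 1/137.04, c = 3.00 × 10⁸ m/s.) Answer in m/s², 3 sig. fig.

4.42 × 10²² m/s²

r = n²a₀/Z = 1.69 × 10⁻¹⁰ m, v = Zαc/n = 2.74 × 10⁶ m/s
a = v²/r = (2.74 × 10⁶)² / 1.69 × 10⁻¹⁰ = 4.42 × 10²² m/s²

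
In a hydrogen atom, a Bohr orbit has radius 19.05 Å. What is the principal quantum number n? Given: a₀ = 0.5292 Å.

6

r_n = n²a₀/Z ⇒ n² = rZ/a₀ = 19.05 × 1 / 0.5292 ≈ 36.00
n = 6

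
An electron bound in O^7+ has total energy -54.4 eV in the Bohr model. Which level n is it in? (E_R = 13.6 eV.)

E_n = −E_R Z²/n² ⇒ n² = E_R Z²/(−E_n) = 13.6 × 8² / 54.4 ≈ 16.00
n = 4

4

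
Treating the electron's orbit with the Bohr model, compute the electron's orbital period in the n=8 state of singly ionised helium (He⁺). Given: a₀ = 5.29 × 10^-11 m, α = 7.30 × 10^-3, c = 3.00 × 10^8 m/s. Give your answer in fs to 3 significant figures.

r = n²a₀/Z = 8²·5.29 × 10^-11/2 = 1.69 × 10^-9 m
v = Zαc/n = 2·0.00730·3.00 × 10^8/8 = 5.47 × 10^5 m/s
T = 2πr/v = 1.94 × 10^-14 s = 19.4 fs

19.4 fs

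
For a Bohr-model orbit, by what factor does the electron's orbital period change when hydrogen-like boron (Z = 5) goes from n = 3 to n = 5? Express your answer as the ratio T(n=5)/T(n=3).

125/27

T ∝ Z^-2 · n^3; with Z fixed, T ∝ n^3.
T(n=5)/T(n=3) = (5/3)^3 = 125/27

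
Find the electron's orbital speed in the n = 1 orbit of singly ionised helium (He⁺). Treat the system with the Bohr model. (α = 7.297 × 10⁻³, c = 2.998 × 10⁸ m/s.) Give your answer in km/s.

v_n = Zαc/n = 2 × 0.007297 × 2.998 × 10⁸ / 1
    = 4375 km/s

4375 km/s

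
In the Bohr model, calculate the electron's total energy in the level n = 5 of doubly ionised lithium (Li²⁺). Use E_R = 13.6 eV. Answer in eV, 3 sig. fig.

-4.90 eV

E_n = −E_R·Z²/n² = −13.6 × 3²/5² = -4.90 eV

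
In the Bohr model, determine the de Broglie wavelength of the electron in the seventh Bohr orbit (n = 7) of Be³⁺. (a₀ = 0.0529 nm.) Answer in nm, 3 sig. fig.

0.582 nm

The Bohr quantisation condition is nλ = 2πr_n.
r_n = n²a₀/Z = 0.648 nm
λ = 2πr_n/n = 2π·0.648/7 = 0.582 nm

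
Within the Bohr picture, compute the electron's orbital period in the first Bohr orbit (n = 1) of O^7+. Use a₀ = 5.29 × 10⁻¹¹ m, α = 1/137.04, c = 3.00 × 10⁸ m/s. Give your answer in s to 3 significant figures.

r = n²a₀/Z = 1²·5.29 × 10⁻¹¹/8 = 6.61 × 10⁻¹² m
v = Zαc/n = 8·0.00730·3.00 × 10⁸/1 = 1.75 × 10⁷ m/s
T = 2πr/v = 2.37 × 10⁻¹⁸ s

2.37 × 10⁻¹⁸ s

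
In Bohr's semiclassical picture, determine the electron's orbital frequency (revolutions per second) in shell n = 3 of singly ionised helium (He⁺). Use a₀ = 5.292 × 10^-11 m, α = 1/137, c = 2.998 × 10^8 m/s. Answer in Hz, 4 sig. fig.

9.750 × 10^14 Hz

r = n²a₀/Z = 2.381 × 10^-10 m, v = Zαc/n = 1.459 × 10^6 m/s
f = v/(2πr) = 9.750 × 10^14 Hz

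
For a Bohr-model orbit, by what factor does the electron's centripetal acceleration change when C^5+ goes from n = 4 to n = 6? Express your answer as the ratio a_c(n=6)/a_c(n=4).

16/81

a_c ∝ Z^3 · n^-4; with Z fixed, a_c ∝ n^-4.
a_c(n=6)/a_c(n=4) = (6/4)^-4 = 16/81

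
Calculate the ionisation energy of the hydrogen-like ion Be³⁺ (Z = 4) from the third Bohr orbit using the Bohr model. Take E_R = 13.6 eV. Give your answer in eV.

E_n = −E_R·Z²/n² = −13.6 × 4²/3² eV = -24.2 eV
Ionisation energy = −E_n = 24.2 eV

24.2 eV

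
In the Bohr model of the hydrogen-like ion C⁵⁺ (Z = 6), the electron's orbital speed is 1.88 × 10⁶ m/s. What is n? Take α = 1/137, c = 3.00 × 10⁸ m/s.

v_n = Zαc/n ⇒ n = Zαc/v = 6 × 0.00730 × 3.00 × 10⁸ / 1.88 × 10⁶ ≈ 6.99
n = 7

7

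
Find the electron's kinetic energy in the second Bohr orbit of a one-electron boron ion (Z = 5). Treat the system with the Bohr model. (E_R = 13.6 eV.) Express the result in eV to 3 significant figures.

85.0 eV

For a Coulomb orbit the virial theorem gives K = −E_n.
E_n = −E_R·Z²/n², so K = E_R·Z²/n² = 13.6 × 5²/2² = 85.0 eV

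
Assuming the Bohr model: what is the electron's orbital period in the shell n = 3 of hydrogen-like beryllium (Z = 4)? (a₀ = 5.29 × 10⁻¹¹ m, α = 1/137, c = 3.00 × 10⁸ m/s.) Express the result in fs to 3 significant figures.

r = n²a₀/Z = 3²·5.29 × 10⁻¹¹/4 = 1.19 × 10⁻¹⁰ m
v = Zαc/n = 4·0.00730·3.00 × 10⁸/3 = 2.92 × 10⁶ m/s
T = 2πr/v = 2.56 × 10⁻¹⁶ s = 0.256 fs

0.256 fs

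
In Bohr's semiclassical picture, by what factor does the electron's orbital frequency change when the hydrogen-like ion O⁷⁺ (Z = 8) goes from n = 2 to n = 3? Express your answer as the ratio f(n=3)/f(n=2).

f ∝ Z^2 · n^-3; with Z fixed, f ∝ n^-3.
f(n=3)/f(n=2) = (3/2)^-3 = 8/27

8/27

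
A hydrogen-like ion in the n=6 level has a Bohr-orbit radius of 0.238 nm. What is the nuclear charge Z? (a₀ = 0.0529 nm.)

8

r_n = n²a₀/Z ⇒ Z = n²a₀/r = 6² × 0.0529 / 0.238 ≈ 8.00
Z = 8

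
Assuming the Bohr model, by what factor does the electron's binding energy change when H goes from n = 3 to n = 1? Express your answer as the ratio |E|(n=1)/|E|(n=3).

|E| ∝ Z^2 · n^-2; with Z fixed, |E| ∝ n^-2.
|E|(n=1)/|E|(n=3) = (1/3)^-2 = 9

9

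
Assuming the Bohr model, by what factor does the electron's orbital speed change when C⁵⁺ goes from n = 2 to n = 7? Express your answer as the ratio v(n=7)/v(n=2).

v ∝ Z^1 · n^-1; with Z fixed, v ∝ n^-1.
v(n=7)/v(n=2) = (7/2)^-1 = 2/7

2/7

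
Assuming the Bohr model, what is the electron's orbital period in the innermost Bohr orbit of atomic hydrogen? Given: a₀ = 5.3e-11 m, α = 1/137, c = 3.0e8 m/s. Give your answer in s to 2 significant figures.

1.5e-16 s

r = n²a₀/Z = 1²·5.3e-11/1 = 5.3e-11 m
v = Zαc/n = 1·0.0073·3.0e8/1 = 2.2e6 m/s
T = 2πr/v = 1.5e-16 s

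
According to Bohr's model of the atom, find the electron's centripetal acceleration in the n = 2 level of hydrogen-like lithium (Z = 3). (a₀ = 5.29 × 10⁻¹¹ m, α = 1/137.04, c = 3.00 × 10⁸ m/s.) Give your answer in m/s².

r = n²a₀/Z = 7.05 × 10⁻¹¹ m, v = Zαc/n = 3.28 × 10⁶ m/s
a = v²/r = (3.28 × 10⁶)² / 7.05 × 10⁻¹¹ = 1.53 × 10²³ m/s²

1.53 × 10²³ m/s²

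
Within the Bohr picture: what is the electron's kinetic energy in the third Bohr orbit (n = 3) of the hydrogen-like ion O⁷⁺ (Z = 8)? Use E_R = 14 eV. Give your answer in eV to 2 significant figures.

For a Coulomb orbit the virial theorem gives K = −E_n.
E_n = −E_R·Z²/n², so K = E_R·Z²/n² = 14 × 8²/3² = 100 eV

100 eV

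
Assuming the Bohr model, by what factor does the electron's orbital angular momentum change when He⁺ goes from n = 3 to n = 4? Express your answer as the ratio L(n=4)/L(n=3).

4/3

L = nℏ depends only on n, so L ∝ n.
L(n=4)/L(n=3) = (4/3)^1 = 4/3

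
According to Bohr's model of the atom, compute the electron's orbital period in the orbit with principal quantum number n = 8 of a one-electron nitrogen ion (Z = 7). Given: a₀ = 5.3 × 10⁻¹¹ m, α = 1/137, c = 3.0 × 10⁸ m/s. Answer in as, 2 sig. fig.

r = n²a₀/Z = 8²·5.3 × 10⁻¹¹/7 = 4.8 × 10⁻¹⁰ m
v = Zαc/n = 7·0.0073·3.0 × 10⁸/8 = 1.9 × 10⁶ m/s
T = 2πr/v = 1.6 × 10⁻¹⁵ s = 1600 as

1600 as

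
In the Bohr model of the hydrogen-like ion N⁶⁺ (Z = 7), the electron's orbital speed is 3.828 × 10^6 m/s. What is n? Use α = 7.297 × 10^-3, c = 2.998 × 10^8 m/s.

v_n = Zαc/n ⇒ n = Zαc/v = 7 × 0.007297 × 2.998 × 10^8 / 3.828 × 10^6 ≈ 4.00
n = 4

4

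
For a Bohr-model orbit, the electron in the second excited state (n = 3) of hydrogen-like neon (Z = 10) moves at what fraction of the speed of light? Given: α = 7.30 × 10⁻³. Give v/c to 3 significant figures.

v_n = Zαc/n, so v/c = Zα/n = 10 × 0.00730 / 3 = 0.0243

0.0243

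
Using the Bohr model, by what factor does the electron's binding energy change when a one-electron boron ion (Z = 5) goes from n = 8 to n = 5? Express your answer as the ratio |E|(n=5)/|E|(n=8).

|E| ∝ Z^2 · n^-2; with Z fixed, |E| ∝ n^-2.
|E|(n=5)/|E|(n=8) = (5/8)^-2 = 64/25

64/25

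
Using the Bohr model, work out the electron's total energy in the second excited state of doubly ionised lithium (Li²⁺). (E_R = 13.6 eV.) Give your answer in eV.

E_n = −E_R·Z²/n² = −13.6 × 3²/3² = -13.6 eV

-13.6 eV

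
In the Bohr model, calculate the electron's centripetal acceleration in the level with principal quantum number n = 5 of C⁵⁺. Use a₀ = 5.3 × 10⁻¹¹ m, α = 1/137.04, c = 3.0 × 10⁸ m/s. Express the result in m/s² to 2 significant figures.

r = n²a₀/Z = 2.2 × 10⁻¹⁰ m, v = Zαc/n = 2.6 × 10⁶ m/s
a = v²/r = (2.6 × 10⁶)² / 2.2 × 10⁻¹⁰ = 3.1 × 10²² m/s²

3.1 × 10²² m/s²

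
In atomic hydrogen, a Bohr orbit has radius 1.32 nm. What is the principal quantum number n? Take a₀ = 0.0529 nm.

r_n = n²a₀/Z ⇒ n² = rZ/a₀ = 1.32 × 1 / 0.0529 ≈ 24.95
n = 5

5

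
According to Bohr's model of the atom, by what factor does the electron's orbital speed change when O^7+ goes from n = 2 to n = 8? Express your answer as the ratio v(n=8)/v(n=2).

v ∝ Z^1 · n^-1; with Z fixed, v ∝ n^-1.
v(n=8)/v(n=2) = (8/2)^-1 = 1/4

1/4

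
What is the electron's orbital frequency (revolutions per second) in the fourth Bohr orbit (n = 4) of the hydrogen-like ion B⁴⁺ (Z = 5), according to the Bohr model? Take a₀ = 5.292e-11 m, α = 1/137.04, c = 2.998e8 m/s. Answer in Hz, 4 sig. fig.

2.570e15 Hz

r = n²a₀/Z = 1.693e-10 m, v = Zαc/n = 2.735e6 m/s
f = v/(2πr) = 2.570e15 Hz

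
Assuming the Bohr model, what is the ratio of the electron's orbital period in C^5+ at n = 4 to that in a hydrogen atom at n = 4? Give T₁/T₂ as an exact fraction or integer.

1/36

T ∝ Z^-2 · n^3
T₁/T₂ = (6/1)^-2 · (4/4)^3 = 1/36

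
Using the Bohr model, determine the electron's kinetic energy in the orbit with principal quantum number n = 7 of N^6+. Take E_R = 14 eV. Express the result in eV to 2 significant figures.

For a Coulomb orbit the virial theorem gives K = −E_n.
E_n = −E_R·Z²/n², so K = E_R·Z²/n² = 14 × 7²/7² = 14 eV

14 eV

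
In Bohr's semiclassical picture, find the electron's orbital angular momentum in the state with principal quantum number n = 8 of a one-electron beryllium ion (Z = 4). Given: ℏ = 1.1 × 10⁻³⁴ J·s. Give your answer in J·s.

8.8 × 10⁻³⁴ J·s

L_n = nℏ = 8 × 1.1 × 10⁻³⁴ = 8.8 × 10⁻³⁴ J·s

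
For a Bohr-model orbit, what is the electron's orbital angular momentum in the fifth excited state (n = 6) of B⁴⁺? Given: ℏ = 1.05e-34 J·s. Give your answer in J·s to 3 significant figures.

6.30e-34 J·s

L_n = nℏ = 6 × 1.05e-34 = 6.30e-34 J·s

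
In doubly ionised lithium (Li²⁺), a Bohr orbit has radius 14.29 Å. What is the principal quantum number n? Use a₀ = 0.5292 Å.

9

r_n = n²a₀/Z ⇒ n² = rZ/a₀ = 14.29 × 3 / 0.5292 ≈ 81.01
n = 9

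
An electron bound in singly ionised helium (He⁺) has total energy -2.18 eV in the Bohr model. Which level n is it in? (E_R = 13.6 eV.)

5

E_n = −E_R Z²/n² ⇒ n² = E_R Z²/(−E_n) = 13.6 × 2² / 2.18 ≈ 24.95
n = 5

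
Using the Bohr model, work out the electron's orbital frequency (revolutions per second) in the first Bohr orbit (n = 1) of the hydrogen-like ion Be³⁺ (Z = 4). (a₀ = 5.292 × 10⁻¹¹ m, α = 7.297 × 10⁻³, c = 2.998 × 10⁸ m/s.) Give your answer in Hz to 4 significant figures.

r = n²a₀/Z = 1.323 × 10⁻¹¹ m, v = Zαc/n = 8.751 × 10⁶ m/s
f = v/(2πr) = 1.053 × 10¹⁷ Hz

1.053 × 10¹⁷ Hz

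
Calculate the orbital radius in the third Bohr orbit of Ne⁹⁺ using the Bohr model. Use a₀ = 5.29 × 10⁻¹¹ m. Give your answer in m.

4.76 × 10⁻¹¹ m

r_n = n²a₀/Z = 3² × 5.29 × 10⁻¹¹ / 10
    = 9 × 5.29 × 10⁻¹¹ / 10 = 4.76 × 10⁻¹¹ m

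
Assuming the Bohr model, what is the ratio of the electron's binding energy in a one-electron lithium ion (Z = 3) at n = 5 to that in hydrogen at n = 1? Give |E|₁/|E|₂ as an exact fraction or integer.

|E| ∝ Z^2 · n^-2
|E|₁/|E|₂ = (3/1)^2 · (5/1)^-2 = 9/25

9/25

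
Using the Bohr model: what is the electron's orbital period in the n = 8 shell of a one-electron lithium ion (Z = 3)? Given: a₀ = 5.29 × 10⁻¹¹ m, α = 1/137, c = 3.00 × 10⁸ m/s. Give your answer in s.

8.63 × 10⁻¹⁵ s

r = n²a₀/Z = 8²·5.29 × 10⁻¹¹/3 = 1.13 × 10⁻⁹ m
v = Zαc/n = 3·0.00730·3.00 × 10⁸/8 = 8.21 × 10⁵ m/s
T = 2πr/v = 8.63 × 10⁻¹⁵ s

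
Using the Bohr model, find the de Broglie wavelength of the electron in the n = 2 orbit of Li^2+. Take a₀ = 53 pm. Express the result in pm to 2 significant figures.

The Bohr quantisation condition is nλ = 2πr_n.
r_n = n²a₀/Z = 71 pm
λ = 2πr_n/n = 2π·71/2 = 220 pm

220 pm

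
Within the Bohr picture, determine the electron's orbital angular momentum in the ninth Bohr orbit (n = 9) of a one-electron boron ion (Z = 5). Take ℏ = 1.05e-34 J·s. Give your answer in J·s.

9.45e-34 J·s

L_n = nℏ = 9 × 1.05e-34 = 9.45e-34 J·s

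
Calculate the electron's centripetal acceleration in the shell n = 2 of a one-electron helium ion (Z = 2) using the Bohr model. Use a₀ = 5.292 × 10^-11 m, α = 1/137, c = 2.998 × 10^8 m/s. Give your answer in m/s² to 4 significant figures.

4.525 × 10^22 m/s²

r = n²a₀/Z = 1.058 × 10^-10 m, v = Zαc/n = 2.188 × 10^6 m/s
a = v²/r = (2.188 × 10^6)² / 1.058 × 10^-10 = 4.525 × 10^22 m/s²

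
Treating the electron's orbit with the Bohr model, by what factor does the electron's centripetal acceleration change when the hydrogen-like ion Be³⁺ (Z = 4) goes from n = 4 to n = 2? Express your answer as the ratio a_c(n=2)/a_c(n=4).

a_c ∝ Z^3 · n^-4; with Z fixed, a_c ∝ n^-4.
a_c(n=2)/a_c(n=4) = (2/4)^-4 = 16

16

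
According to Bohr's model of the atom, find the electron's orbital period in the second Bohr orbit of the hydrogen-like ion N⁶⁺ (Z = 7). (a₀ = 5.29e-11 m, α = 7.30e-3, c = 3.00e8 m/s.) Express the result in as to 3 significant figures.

r = n²a₀/Z = 2²·5.29e-11/7 = 3.02e-11 m
v = Zαc/n = 7·0.00730·3.00e8/2 = 7.67e6 m/s
T = 2πr/v = 2.48e-17 s = 24.8 as

24.8 as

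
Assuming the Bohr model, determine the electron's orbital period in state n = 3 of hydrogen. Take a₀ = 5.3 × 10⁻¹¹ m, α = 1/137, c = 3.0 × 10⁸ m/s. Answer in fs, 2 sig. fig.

4.1 fs

r = n²a₀/Z = 3²·5.3 × 10⁻¹¹/1 = 4.8 × 10⁻¹⁰ m
v = Zαc/n = 1·0.0073·3.0 × 10⁸/3 = 7.3 × 10⁵ m/s
T = 2πr/v = 4.1 × 10⁻¹⁵ s = 4.1 fs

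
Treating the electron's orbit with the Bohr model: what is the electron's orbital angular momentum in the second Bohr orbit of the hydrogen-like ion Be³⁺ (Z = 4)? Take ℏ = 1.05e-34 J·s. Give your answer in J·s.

L_n = nℏ = 2 × 1.05e-34 = 2.10e-34 J·s

2.10e-34 J·s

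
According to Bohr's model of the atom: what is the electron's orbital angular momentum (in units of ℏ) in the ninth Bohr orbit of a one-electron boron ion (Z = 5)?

9

L_n = nℏ, so L/ℏ = n = 9.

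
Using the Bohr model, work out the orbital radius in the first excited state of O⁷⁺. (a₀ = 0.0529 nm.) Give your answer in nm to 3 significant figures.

0.0265 nm

r_n = n²a₀/Z = 2² × 0.0529 / 8
    = 4 × 0.0529 / 8 = 0.0265 nm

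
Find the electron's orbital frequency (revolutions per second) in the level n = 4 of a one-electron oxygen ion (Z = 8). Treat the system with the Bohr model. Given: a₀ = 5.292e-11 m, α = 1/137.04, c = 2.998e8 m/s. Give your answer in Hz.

6.579e15 Hz

r = n²a₀/Z = 1.058e-10 m, v = Zαc/n = 4.375e6 m/s
f = v/(2πr) = 6.579e15 Hz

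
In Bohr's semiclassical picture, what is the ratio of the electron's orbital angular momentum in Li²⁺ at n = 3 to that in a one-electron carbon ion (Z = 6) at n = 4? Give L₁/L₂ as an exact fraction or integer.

L = nℏ is independent of Z.
L₁/L₂ = n₁/n₂ = 3/4 = 3/4

3/4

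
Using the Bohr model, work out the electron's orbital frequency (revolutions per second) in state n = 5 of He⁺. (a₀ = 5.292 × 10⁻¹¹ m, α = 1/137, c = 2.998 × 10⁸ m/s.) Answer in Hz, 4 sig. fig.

r = n²a₀/Z = 6.615 × 10⁻¹⁰ m, v = Zαc/n = 8.753 × 10⁵ m/s
f = v/(2πr) = 2.106 × 10¹⁴ Hz

2.106 × 10¹⁴ Hz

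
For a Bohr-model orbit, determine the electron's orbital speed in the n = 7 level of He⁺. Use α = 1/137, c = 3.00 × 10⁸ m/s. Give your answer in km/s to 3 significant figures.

626 km/s

v_n = Zαc/n = 2 × 0.00730 × 3.00 × 10⁸ / 7
    = 626 km/s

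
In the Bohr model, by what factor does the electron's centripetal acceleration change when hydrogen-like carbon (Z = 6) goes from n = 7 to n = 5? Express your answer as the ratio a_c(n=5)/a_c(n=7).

a_c ∝ Z^3 · n^-4; with Z fixed, a_c ∝ n^-4.
a_c(n=5)/a_c(n=7) = (5/7)^-4 = 2401/625

2401/625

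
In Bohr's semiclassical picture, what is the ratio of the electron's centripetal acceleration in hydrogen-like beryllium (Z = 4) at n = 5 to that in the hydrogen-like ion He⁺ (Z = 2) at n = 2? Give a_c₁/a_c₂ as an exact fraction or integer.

128/625

a_c ∝ Z^3 · n^-4
a_c₁/a_c₂ = (4/2)^3 · (5/2)^-4 = 128/625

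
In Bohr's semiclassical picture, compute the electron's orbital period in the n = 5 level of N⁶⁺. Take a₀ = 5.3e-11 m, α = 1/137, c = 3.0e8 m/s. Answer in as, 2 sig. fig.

390 as

r = n²a₀/Z = 5²·5.3e-11/7 = 1.9e-10 m
v = Zαc/n = 7·0.0073·3.0e8/5 = 3.1e6 m/s
T = 2πr/v = 3.9e-16 s = 390 as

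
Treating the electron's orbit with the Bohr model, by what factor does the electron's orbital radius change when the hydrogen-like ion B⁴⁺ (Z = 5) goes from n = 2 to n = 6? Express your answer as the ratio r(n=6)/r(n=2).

9

r ∝ Z^-1 · n^2; with Z fixed, r ∝ n^2.
r(n=6)/r(n=2) = (6/2)^2 = 9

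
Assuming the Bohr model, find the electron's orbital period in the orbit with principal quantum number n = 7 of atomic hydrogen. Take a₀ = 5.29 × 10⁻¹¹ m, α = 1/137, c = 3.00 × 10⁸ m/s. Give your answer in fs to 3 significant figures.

52.1 fs

r = n²a₀/Z = 7²·5.29 × 10⁻¹¹/1 = 2.59 × 10⁻⁹ m
v = Zαc/n = 1·0.00730·3.00 × 10⁸/7 = 3.13 × 10⁵ m/s
T = 2πr/v = 5.21 × 10⁻¹⁴ s = 52.1 fs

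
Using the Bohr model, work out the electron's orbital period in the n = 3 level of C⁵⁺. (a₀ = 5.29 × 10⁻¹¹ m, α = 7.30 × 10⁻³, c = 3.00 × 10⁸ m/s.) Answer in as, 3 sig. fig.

r = n²a₀/Z = 3²·5.29 × 10⁻¹¹/6 = 7.94 × 10⁻¹¹ m
v = Zαc/n = 6·0.00730·3.00 × 10⁸/3 = 4.38 × 10⁶ m/s
T = 2πr/v = 1.14 × 10⁻¹⁶ s = 114 as

114 as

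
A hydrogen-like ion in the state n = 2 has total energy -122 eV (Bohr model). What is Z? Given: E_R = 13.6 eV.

E_n = −E_R Z²/n² ⇒ Z² = −E_n n²/E_R = 122 × 2² / 13.6 ≈ 35.88
Z = 6

6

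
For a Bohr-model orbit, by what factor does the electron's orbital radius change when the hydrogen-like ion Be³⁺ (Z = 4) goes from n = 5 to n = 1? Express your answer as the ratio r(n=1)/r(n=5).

r ∝ Z^-1 · n^2; with Z fixed, r ∝ n^2.
r(n=1)/r(n=5) = (1/5)^2 = 1/25

1/25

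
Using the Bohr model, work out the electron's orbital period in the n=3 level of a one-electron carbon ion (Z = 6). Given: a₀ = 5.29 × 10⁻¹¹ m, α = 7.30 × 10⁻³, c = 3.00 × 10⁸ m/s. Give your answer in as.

114 as

r = n²a₀/Z = 3²·5.29 × 10⁻¹¹/6 = 7.94 × 10⁻¹¹ m
v = Zαc/n = 6·0.00730·3.00 × 10⁸/3 = 4.38 × 10⁶ m/s
T = 2πr/v = 1.14 × 10⁻¹⁶ s = 114 as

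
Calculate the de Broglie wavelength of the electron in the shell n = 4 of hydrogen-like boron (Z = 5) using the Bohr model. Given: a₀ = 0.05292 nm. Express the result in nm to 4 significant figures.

0.2660 nm

The Bohr quantisation condition is nλ = 2πr_n.
r_n = n²a₀/Z = 0.1693 nm
λ = 2πr_n/n = 2π·0.1693/4 = 0.2660 nm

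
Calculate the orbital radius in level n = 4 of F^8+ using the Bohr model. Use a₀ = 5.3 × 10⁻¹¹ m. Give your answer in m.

r_n = n²a₀/Z = 4² × 5.3 × 10⁻¹¹ / 9
    = 16 × 5.3 × 10⁻¹¹ / 9 = 9.4 × 10⁻¹¹ m

9.4 × 10⁻¹¹ m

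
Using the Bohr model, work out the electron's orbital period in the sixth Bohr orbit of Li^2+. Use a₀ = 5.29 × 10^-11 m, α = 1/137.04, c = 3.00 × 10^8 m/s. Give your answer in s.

r = n²a₀/Z = 6²·5.29 × 10^-11/3 = 6.35 × 10^-10 m
v = Zαc/n = 3·0.00730·3.00 × 10^8/6 = 1.09 × 10^6 m/s
T = 2πr/v = 3.64 × 10^-15 s

3.64 × 10^-15 s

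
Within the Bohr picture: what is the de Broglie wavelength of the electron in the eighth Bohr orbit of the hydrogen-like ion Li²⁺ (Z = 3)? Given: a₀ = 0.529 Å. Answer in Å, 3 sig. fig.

The Bohr quantisation condition is nλ = 2πr_n.
r_n = n²a₀/Z = 11.3 Å
λ = 2πr_n/n = 2π·11.3/8 = 8.86 Å

8.86 Å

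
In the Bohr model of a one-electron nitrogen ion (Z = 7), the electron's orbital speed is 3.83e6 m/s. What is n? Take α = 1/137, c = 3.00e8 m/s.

4

v_n = Zαc/n ⇒ n = Zαc/v = 7 × 0.00730 × 3.00e8 / 3.83e6 ≈ 4.00
n = 4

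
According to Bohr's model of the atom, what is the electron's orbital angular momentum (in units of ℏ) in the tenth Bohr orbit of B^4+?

10

L_n = nℏ, so L/ℏ = n = 10.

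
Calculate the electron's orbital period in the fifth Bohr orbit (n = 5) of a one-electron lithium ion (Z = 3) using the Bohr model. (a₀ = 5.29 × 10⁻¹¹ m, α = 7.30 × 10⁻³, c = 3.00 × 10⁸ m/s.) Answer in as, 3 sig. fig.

r = n²a₀/Z = 5²·5.29 × 10⁻¹¹/3 = 4.41 × 10⁻¹⁰ m
v = Zαc/n = 3·0.00730·3.00 × 10⁸/5 = 1.31 × 10⁶ m/s
T = 2πr/v = 2.11 × 10⁻¹⁵ s = 2110 as

2110 as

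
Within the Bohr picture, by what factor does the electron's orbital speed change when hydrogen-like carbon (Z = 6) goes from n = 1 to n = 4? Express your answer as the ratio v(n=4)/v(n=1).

v ∝ Z^1 · n^-1; with Z fixed, v ∝ n^-1.
v(n=4)/v(n=1) = (4/1)^-1 = 1/4

1/4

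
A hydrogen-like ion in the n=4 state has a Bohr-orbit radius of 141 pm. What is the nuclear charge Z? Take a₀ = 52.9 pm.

r_n = n²a₀/Z ⇒ Z = n²a₀/r = 4² × 52.9 / 141 ≈ 6.00
Z = 6

6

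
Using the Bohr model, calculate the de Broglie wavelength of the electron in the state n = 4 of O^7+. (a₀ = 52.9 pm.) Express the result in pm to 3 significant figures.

The Bohr quantisation condition is nλ = 2πr_n.
r_n = n²a₀/Z = 106 pm
λ = 2πr_n/n = 2π·106/4 = 166 pm

166 pm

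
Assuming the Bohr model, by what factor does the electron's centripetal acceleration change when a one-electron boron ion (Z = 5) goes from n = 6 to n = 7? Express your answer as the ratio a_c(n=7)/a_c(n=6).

1296/2401

a_c ∝ Z^3 · n^-4; with Z fixed, a_c ∝ n^-4.
a_c(n=7)/a_c(n=6) = (7/6)^-4 = 1296/2401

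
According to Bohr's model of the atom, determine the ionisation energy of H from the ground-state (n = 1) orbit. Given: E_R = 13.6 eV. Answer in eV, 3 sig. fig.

13.6 eV

E_n = −E_R·Z²/n² = −13.6 × 1²/1² eV = -13.6 eV
Ionisation energy = −E_n = 13.6 eV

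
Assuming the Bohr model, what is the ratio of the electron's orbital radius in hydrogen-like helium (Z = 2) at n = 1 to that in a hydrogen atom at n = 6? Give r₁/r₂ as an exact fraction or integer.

1/72

r ∝ Z^-1 · n^2
r₁/r₂ = (2/1)^-1 · (1/6)^2 = 1/72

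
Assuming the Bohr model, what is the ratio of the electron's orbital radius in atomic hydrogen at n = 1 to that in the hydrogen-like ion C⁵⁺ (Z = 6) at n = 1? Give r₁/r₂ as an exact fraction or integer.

6

r ∝ Z^-1 · n^2
r₁/r₂ = (1/6)^-1 · (1/1)^2 = 6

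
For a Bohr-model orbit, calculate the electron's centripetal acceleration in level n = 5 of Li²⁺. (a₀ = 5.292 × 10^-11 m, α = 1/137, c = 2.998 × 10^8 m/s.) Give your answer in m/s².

r = n²a₀/Z = 4.410 × 10^-10 m, v = Zαc/n = 1.313 × 10^6 m/s
a = v²/r = (1.313 × 10^6)² / 4.410 × 10^-10 = 3.909 × 10^21 m/s²

3.909 × 10^21 m/s²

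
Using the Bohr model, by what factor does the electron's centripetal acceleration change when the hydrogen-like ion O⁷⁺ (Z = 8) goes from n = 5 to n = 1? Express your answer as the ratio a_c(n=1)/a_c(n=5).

a_c ∝ Z^3 · n^-4; with Z fixed, a_c ∝ n^-4.
a_c(n=1)/a_c(n=5) = (1/5)^-4 = 625

625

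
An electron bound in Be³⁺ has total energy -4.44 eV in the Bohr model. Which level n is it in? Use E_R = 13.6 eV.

E_n = −E_R Z²/n² ⇒ n² = E_R Z²/(−E_n) = 13.6 × 4² / 4.44 ≈ 49.01
n = 7

7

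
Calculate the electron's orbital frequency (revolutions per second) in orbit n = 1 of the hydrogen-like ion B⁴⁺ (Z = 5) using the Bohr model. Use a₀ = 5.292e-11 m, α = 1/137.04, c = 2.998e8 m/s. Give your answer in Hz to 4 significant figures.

1.645e17 Hz

r = n²a₀/Z = 1.058e-11 m, v = Zαc/n = 1.094e7 m/s
f = v/(2πr) = 1.645e17 Hz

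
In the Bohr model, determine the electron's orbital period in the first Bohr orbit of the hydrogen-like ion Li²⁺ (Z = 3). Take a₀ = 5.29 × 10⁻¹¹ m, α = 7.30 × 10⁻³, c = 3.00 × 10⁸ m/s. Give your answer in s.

1.69 × 10⁻¹⁷ s

r = n²a₀/Z = 1²·5.29 × 10⁻¹¹/3 = 1.76 × 10⁻¹¹ m
v = Zαc/n = 3·0.00730·3.00 × 10⁸/1 = 6.57 × 10⁶ m/s
T = 2πr/v = 1.69 × 10⁻¹⁷ s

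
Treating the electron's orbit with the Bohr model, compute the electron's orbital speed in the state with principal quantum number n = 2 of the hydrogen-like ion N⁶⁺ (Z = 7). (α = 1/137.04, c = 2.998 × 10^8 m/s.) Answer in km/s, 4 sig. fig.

7657 km/s

v_n = Zαc/n = 7 × 0.007297 × 2.998 × 10^8 / 2
    = 7657 km/s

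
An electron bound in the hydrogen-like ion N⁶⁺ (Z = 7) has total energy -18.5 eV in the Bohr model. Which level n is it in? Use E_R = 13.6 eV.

E_n = −E_R Z²/n² ⇒ n² = E_R Z²/(−E_n) = 13.6 × 7² / 18.5 ≈ 36.02
n = 6

6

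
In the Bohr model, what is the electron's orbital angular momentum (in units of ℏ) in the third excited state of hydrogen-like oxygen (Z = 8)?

L_n = nℏ, so L/ℏ = n = 4.

4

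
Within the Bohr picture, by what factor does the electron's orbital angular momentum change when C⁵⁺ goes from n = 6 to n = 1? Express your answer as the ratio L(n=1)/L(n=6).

L = nℏ depends only on n, so L ∝ n.
L(n=1)/L(n=6) = (1/6)^1 = 1/6

1/6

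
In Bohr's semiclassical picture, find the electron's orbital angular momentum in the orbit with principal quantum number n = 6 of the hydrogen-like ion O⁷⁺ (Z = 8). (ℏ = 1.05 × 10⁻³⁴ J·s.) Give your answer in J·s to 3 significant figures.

L_n = nℏ = 6 × 1.05 × 10⁻³⁴ = 6.30 × 10⁻³⁴ J·s

6.30 × 10⁻³⁴ J·s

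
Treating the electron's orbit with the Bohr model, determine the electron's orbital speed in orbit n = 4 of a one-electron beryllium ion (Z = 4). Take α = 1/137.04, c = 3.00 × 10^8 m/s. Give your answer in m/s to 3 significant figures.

2.19 × 10^6 m/s

v_n = Zαc/n = 4 × 0.00730 × 3.00 × 10^8 / 4
    = 2.19 × 10^6 m/s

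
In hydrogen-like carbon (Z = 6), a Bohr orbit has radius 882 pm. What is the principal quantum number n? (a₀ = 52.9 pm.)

r_n = n²a₀/Z ⇒ n² = rZ/a₀ = 882 × 6 / 52.9 ≈ 100.04
n = 10

10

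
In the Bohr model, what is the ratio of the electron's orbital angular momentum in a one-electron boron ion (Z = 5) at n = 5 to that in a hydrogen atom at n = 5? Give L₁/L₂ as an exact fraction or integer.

L = nℏ is independent of Z.
L₁/L₂ = n₁/n₂ = 5/5 = 1

1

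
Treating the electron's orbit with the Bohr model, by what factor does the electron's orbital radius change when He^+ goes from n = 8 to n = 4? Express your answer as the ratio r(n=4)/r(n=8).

r ∝ Z^-1 · n^2; with Z fixed, r ∝ n^2.
r(n=4)/r(n=8) = (4/8)^2 = 1/4

1/4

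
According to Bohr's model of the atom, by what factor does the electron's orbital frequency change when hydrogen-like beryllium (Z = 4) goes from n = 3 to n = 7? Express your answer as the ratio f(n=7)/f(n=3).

27/343

f ∝ Z^2 · n^-3; with Z fixed, f ∝ n^-3.
f(n=7)/f(n=3) = (7/3)^-3 = 27/343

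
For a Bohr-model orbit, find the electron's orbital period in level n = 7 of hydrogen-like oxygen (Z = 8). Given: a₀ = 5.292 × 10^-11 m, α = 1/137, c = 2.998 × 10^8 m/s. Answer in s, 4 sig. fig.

r = n²a₀/Z = 7²·5.292 × 10^-11/8 = 3.241 × 10^-10 m
v = Zαc/n = 8·0.007299·2.998 × 10^8/7 = 2.501 × 10^6 m/s
T = 2πr/v = 8.143 × 10^-16 s

8.143 × 10^-16 s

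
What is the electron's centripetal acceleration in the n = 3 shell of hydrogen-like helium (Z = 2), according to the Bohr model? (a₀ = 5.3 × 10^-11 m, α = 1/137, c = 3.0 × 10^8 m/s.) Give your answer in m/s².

r = n²a₀/Z = 2.4 × 10^-10 m, v = Zαc/n = 1.5 × 10^6 m/s
a = v²/r = (1.5 × 10^6)² / 2.4 × 10^-10 = 8.9 × 10^21 m/s²

8.9 × 10^21 m/s²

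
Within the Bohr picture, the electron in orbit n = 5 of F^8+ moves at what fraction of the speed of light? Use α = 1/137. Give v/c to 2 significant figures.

v_n = Zαc/n, so v/c = Zα/n = 9 × 0.0073 / 5 = 0.013

0.013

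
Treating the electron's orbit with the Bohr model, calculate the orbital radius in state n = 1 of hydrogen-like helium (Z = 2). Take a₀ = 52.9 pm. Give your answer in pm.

26.4 pm

r_n = n²a₀/Z = 1² × 52.9 / 2
    = 1 × 52.9 / 2 = 26.4 pm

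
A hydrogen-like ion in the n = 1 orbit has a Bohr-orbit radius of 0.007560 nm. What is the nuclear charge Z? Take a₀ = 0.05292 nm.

7

r_n = n²a₀/Z ⇒ Z = n²a₀/r = 1² × 0.05292 / 0.007560 ≈ 7.00
Z = 7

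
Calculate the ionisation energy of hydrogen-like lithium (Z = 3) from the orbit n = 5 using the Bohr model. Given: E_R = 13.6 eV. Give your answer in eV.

E_n = −E_R·Z²/n² = −13.6 × 3²/5² eV = -4.90 eV
Ionisation energy = −E_n = 4.90 eV

4.90 eV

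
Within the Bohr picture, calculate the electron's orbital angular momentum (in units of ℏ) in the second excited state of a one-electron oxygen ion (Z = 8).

L_n = nℏ, so L/ℏ = n = 3.

3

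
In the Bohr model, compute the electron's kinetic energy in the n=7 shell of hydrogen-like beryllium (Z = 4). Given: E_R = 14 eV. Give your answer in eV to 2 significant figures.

4.6 eV

For a Coulomb orbit the virial theorem gives K = −E_n.
E_n = −E_R·Z²/n², so K = E_R·Z²/n² = 14 × 4²/7² = 4.6 eV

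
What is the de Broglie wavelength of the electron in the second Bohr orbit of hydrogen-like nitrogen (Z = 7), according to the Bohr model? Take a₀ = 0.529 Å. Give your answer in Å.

The Bohr quantisation condition is nλ = 2πr_n.
r_n = n²a₀/Z = 0.302 Å
λ = 2πr_n/n = 2π·0.302/2 = 0.950 Å

0.950 Å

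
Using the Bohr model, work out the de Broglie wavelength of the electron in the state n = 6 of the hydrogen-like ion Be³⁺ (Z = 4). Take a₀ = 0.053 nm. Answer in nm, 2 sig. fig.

The Bohr quantisation condition is nλ = 2πr_n.
r_n = n²a₀/Z = 0.48 nm
λ = 2πr_n/n = 2π·0.48/6 = 0.50 nm

0.50 nm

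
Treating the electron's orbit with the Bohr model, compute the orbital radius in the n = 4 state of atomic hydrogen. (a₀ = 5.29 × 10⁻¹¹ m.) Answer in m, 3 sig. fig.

8.46 × 10⁻¹⁰ m

r_n = n²a₀/Z = 4² × 5.29 × 10⁻¹¹ / 1
    = 16 × 5.29 × 10⁻¹¹ / 1 = 8.46 × 10⁻¹⁰ m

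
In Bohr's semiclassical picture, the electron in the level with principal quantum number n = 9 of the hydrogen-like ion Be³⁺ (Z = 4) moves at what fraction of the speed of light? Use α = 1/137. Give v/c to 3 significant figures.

0.00324

v_n = Zαc/n, so v/c = Zα/n = 4 × 0.00730 / 9 = 0.00324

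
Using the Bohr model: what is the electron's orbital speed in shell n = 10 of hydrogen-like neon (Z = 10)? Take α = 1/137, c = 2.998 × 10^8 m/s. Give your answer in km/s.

2188 km/s

v_n = Zαc/n = 10 × 0.007299 × 2.998 × 10^8 / 10
    = 2188 km/s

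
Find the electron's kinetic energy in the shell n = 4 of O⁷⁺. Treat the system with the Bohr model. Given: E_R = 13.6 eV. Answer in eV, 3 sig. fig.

For a Coulomb orbit the virial theorem gives K = −E_n.
E_n = −E_R·Z²/n², so K = E_R·Z²/n² = 13.6 × 8²/4² = 54.4 eV

54.4 eV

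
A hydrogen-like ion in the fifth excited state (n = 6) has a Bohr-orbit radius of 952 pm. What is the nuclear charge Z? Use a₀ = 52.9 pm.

r_n = n²a₀/Z ⇒ Z = n²a₀/r = 6² × 52.9 / 952 ≈ 2.00
Z = 2

2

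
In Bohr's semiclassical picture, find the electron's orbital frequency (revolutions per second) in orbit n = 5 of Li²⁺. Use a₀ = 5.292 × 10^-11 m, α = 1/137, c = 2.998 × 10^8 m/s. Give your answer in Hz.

r = n²a₀/Z = 4.410 × 10^-10 m, v = Zαc/n = 1.313 × 10^6 m/s
f = v/(2πr) = 4.739 × 10^14 Hz

4.739 × 10^14 Hz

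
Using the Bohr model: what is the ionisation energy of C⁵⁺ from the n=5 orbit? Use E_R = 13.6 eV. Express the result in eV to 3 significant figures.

E_n = −E_R·Z²/n² = −13.6 × 6²/5² eV = -19.6 eV
Ionisation energy = −E_n = 19.6 eV

19.6 eV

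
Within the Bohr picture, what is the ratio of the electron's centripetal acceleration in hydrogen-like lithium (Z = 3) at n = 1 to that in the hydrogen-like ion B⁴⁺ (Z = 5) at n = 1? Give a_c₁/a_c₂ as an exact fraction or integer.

a_c ∝ Z^3 · n^-4
a_c₁/a_c₂ = (3/5)^3 · (1/1)^-4 = 27/125

27/125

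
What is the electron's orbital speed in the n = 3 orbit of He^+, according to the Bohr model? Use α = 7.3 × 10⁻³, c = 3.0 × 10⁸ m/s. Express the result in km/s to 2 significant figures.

1500 km/s

v_n = Zαc/n = 2 × 0.0073 × 3.0 × 10⁸ / 3
    = 1500 km/s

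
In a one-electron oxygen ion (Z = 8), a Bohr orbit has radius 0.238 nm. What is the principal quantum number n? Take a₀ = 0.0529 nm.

6

r_n = n²a₀/Z ⇒ n² = rZ/a₀ = 0.238 × 8 / 0.0529 ≈ 35.99
n = 6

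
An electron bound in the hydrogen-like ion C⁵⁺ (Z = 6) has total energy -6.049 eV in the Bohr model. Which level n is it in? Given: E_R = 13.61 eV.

9

E_n = −E_R Z²/n² ⇒ n² = E_R Z²/(−E_n) = 13.61 × 6² / 6.049 ≈ 81.00
n = 9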